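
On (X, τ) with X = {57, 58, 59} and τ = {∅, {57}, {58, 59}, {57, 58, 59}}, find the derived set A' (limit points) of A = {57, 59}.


A' = {58}

For each x ∈ X, list the open sets U ∈ τ with x ∈ U, then check whether U ∩ (A ∖ {x}) ≠ ∅ for every such U.
  x = 57: open {57} ∋ x has {57} ∩ (A ∖ {57}) = ∅, so x is NOT a limit point.
  x = 58: opens ∋ x are {58, 59}, {57, 58, 59}; each meets A ∖ {58}, so x IS a limit point.
  x = 59: open {58, 59} ∋ x has {58, 59} ∩ (A ∖ {59}) = ∅, so x is NOT a limit point.
Collecting: A' = {58}.


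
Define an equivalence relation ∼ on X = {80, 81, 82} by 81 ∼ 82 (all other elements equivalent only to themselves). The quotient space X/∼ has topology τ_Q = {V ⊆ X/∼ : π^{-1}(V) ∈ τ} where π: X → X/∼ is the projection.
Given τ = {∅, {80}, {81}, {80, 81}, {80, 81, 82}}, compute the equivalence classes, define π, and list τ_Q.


X/∼ = {[80], [81=82]}; |τ_Q| = 3.

Equivalence classes: [80], [81=82].
Quotient map π: X → X/∼ sends 80 ↦ [80], 81 ↦ [81=82], 82 ↦ [81=82].
For each subset V ⊆ X/∼, compute π^{-1}(V) ⊆ X and check whether π^{-1}(V) ∈ τ. V is open in τ_Q iff π^{-1}(V) ∈ τ.
  V = {}: π^{-1}(V) = ∅ ∈ τ ✓.
  V = {[80]}: π^{-1}(V) = {80} ∈ τ ✓.
  V = {[81=82]}: π^{-1}(V) = {81, 82} ∉ τ ✗.
  V = {[80], [81=82]}: π^{-1}(V) = {80, 81, 82} ∈ τ ✓.
Open sets in the quotient: τ_Q = {{}, {[80]}, {[80], [81=82]}} (3 elements).


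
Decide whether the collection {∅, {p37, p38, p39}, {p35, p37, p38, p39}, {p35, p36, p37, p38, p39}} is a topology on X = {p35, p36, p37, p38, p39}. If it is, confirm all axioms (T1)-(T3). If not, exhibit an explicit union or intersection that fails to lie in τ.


τ IS a topology on X.

Axiom (T1): ∅ ∈ τ? Yes; X ∈ τ? Yes.
Axiom (T2/T3): check pairwise unions and intersections of members of τ.
All pairwise intersections and unions checked — each lies in τ. Therefore τ satisfies (T1), (T2), (T3): it IS a topology on X.


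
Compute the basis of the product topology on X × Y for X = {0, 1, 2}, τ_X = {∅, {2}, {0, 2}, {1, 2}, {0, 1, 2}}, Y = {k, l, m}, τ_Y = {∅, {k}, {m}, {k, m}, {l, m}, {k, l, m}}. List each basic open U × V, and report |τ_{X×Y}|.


Basis B = {∅ × ∅, {2} × {k}, {2} × {m}, {0, 2} × {k}, {0, 2} × {m}, {1, 2} × {k}, {1, 2} × {m}, {2} × {k, m}, {2} × {l, m}, {0, 1, 2} × {k}, {0, 1, 2} × {m}, {2} × {k, l, m}, {0, 2} × {k, m}, {0, 2} × {l, m}, {1, 2} × {k, m}, {1, 2} × {l, m}, {0, 2} × {k, l, m}, {0, 1, 2} × {k, m}, {0, 1, 2} × {l, m}, {1, 2} × {k, l, m}, {0, 1, 2} × {k, l, m}}; |τ_{X×Y}| = 70.

Enumerate products U × V with U ∈ τ_X, V ∈ τ_Y (deduplicated):
  ∅ × ∅ = {} (∅)
  {2} × {k} = {(2,k)}
  {2} × {m} = {(2,m)}
  {0, 2} × {k} = {(0,k), (2,k)}
  {0, 2} × {m} = {(0,m), (2,m)}
  {1, 2} × {k} = {(1,k), (2,k)}
  {1, 2} × {m} = {(1,m), (2,m)}
  {2} × {k, m} = {(2,k), (2,m)}
  {2} × {l, m} = {(2,l), (2,m)}
  {0, 1, 2} × {k} = {(0,k), (1,k), (2,k)}
  {0, 1, 2} × {m} = {(0,m), (1,m), (2,m)}
  {2} × {k, l, m} = {(2,k), (2,l), (2,m)}
  {0, 2} × {k, m} = {(0,k), (0,m), (2,k), (2,m)}
  {0, 2} × {l, m} = {(0,l), (0,m), (2,l), (2,m)}
  {1, 2} × {k, m} = {(1,k), (1,m), (2,k), (2,m)}
  {1, 2} × {l, m} = {(1,l), (1,m), (2,l), (2,m)}
  {0, 2} × {k, l, m} = {(0,k), (0,l), (0,m), (2,k), (2,l), (2,m)}
  {0, 1, 2} × {k, m} = {(0,k), (0,m), (1,k), (1,m), (2,k), (2,m)}
  {0, 1, 2} × {l, m} = {(0,l), (0,m), (1,l), (1,m), (2,l), (2,m)}
  {1, 2} × {k, l, m} = {(1,k), (1,l), (1,m), (2,k), (2,l), (2,m)}
  {0, 1, 2} × {k, l, m} = {(0,k), (0,l), (0,m), (1,k), (1,l), (1,m), (2,k), (2,l), (2,m)}
These 21 distinct sets form the basis B.
Close under arbitrary unions to get τ_{X×Y}; counting gives |τ_{X×Y}| = 70.


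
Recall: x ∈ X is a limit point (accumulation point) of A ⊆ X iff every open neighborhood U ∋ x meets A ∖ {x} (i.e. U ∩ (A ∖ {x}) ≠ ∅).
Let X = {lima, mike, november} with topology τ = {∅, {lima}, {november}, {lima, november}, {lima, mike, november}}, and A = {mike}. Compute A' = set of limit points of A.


A' = ∅

For each x ∈ X, list the open sets U ∈ τ with x ∈ U, then check whether U ∩ (A ∖ {x}) ≠ ∅ for every such U.
  x = lima: open {lima} ∋ x has {lima} ∩ (A ∖ {lima}) = ∅, so x is NOT a limit point.
  x = mike: open {lima, mike, november} ∋ x has {lima, mike, november} ∩ (A ∖ {mike}) = ∅, so x is NOT a limit point.
  x = november: open {november} ∋ x has {november} ∩ (A ∖ {november}) = ∅, so x is NOT a limit point.
Collecting: A' = ∅.


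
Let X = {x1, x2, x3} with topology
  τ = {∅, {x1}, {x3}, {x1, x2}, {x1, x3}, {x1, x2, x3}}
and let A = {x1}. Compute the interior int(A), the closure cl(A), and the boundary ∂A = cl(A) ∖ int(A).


int(A) = {x1}, cl(A) = {x1, x2}, ∂A = {x2}.

Closed sets in (X, τ) are complements of opens:
  closed(X, τ) = {∅, {x2}, {x3}, {x1, x2}, {x2, x3}, {x1, x2, x3}}.
int(A) = ⋃ {U ∈ τ : U ⊆ A}. Opens contained in A: ∅, {x1}.
Taking the union of these: int(A) = {x1}.
cl(A) = ⋂ {C closed : A ⊆ C}. Closed sets containing A: {x1, x2}, {x1, x2, x3}.
Intersecting these: cl(A) = {x1, x2}.
∂A = cl(A) ∖ int(A) = {x1, x2} ∖ {x1} = {x2}.


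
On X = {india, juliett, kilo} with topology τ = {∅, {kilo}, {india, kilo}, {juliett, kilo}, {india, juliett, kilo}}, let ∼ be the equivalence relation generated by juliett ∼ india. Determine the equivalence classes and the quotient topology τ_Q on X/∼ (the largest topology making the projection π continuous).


X/∼ = {[india=juliett], [kilo]}; |τ_Q| = 3.

Equivalence classes: [india=juliett], [kilo].
Quotient map π: X → X/∼ sends india ↦ [india=juliett], juliett ↦ [india=juliett], kilo ↦ [kilo].
For each subset V ⊆ X/∼, compute π^{-1}(V) ⊆ X and check whether π^{-1}(V) ∈ τ. V is open in τ_Q iff π^{-1}(V) ∈ τ.
  V = {}: π^{-1}(V) = ∅ ∈ τ ✓.
  V = {[india=juliett]}: π^{-1}(V) = {india, juliett} ∉ τ ✗.
  V = {[kilo]}: π^{-1}(V) = {kilo} ∈ τ ✓.
  V = {[india=juliett], [kilo]}: π^{-1}(V) = {india, juliett, kilo} ∈ τ ✓.
Open sets in the quotient: τ_Q = {{}, {[kilo]}, {[india=juliett], [kilo]}} (3 elements).


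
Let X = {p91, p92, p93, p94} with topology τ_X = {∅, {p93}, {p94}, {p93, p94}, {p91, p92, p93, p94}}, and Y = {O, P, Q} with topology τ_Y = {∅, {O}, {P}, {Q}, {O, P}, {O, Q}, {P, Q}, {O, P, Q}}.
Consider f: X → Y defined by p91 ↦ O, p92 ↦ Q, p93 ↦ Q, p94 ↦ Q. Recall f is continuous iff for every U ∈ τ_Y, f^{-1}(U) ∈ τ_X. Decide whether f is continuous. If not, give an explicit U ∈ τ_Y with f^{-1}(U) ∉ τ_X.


f is NOT continuous.

Compute f^{-1}(U) for each U ∈ τ_Y:
  U = ∅: f^{-1}(U) = ∅ ∈ τ_X ✓.
  U = {O}: f^{-1}(U) = {p91} ∉ τ_X ✗.
  U = {P}: f^{-1}(U) = ∅ ∈ τ_X ✓.
  U = {Q}: f^{-1}(U) = {p92, p93, p94} ∉ τ_X ✗.
  U = {O, P}: f^{-1}(U) = {p91} ∉ τ_X ✗.
  U = {O, Q}: f^{-1}(U) = {p91, p92, p93, p94} ∈ τ_X ✓.
  U = {P, Q}: f^{-1}(U) = {p92, p93, p94} ∉ τ_X ✗.
  U = {O, P, Q}: f^{-1}(U) = {p91, p92, p93, p94} ∈ τ_X ✓.
Found U = {O} with f^{-1}(U) = {p91} not in τ_X. Therefore f is NOT continuous.


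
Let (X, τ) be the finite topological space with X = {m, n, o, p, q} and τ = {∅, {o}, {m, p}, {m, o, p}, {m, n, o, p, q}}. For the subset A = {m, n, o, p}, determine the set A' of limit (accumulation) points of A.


A' = {m, n, p, q}

For each x ∈ X, list the open sets U ∈ τ with x ∈ U, then check whether U ∩ (A ∖ {x}) ≠ ∅ for every such U.
  x = m: opens ∋ x are {m, p}, {m, o, p}, {m, n, o, p, q}; each meets A ∖ {m}, so x IS a limit point.
  x = n: opens ∋ x are {m, n, o, p, q}; each meets A ∖ {n}, so x IS a limit point.
  x = o: open {o} ∋ x has {o} ∩ (A ∖ {o}) = ∅, so x is NOT a limit point.
  x = p: opens ∋ x are {m, p}, {m, o, p}, {m, n, o, p, q}; each meets A ∖ {p}, so x IS a limit point.
  x = q: opens ∋ x are {m, n, o, p, q}; each meets A ∖ {q}, so x IS a limit point.
Collecting: A' = {m, n, p, q}.


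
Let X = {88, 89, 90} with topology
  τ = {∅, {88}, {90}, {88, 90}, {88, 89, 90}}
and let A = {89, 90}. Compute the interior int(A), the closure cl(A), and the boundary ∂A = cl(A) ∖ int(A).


int(A) = {90}, cl(A) = {89, 90}, ∂A = {89}.

Closed sets in (X, τ) are complements of opens:
  closed(X, τ) = {∅, {89}, {88, 89}, {89, 90}, {88, 89, 90}}.
int(A) = ⋃ {U ∈ τ : U ⊆ A}. Opens contained in A: ∅, {90}.
Taking the union of these: int(A) = {90}.
cl(A) = ⋂ {C closed : A ⊆ C}. Closed sets containing A: {89, 90}, {88, 89, 90}.
Intersecting these: cl(A) = {89, 90}.
∂A = cl(A) ∖ int(A) = {89, 90} ∖ {90} = {89}.


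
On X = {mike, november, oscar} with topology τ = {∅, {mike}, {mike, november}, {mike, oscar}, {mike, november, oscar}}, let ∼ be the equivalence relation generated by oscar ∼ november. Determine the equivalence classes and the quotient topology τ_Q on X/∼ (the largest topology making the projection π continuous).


X/∼ = {[mike], [november=oscar]}; |τ_Q| = 3.

Equivalence classes: [mike], [november=oscar].
Quotient map π: X → X/∼ sends mike ↦ [mike], november ↦ [november=oscar], oscar ↦ [november=oscar].
For each subset V ⊆ X/∼, compute π^{-1}(V) ⊆ X and check whether π^{-1}(V) ∈ τ. V is open in τ_Q iff π^{-1}(V) ∈ τ.
  V = {}: π^{-1}(V) = ∅ ∈ τ ✓.
  V = {[mike]}: π^{-1}(V) = {mike} ∈ τ ✓.
  V = {[november=oscar]}: π^{-1}(V) = {november, oscar} ∉ τ ✗.
  V = {[mike], [november=oscar]}: π^{-1}(V) = {mike, november, oscar} ∈ τ ✓.
Open sets in the quotient: τ_Q = {{}, {[mike]}, {[mike], [november=oscar]}} (3 elements).


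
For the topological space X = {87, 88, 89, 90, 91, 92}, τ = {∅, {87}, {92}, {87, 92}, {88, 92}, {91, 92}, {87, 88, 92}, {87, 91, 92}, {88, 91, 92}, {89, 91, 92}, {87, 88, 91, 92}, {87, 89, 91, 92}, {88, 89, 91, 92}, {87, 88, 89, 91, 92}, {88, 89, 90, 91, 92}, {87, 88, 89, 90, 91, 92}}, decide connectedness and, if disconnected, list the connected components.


(X, τ) is disconnected; components = [{87}, {88, 89, 90, 91, 92}].

Find clopen sets (U ∈ τ with X ∖ U ∈ τ):
  U = ∅, X ∖ U = {87, 88, 89, 90, 91, 92} — both open, so U is clopen.
  U = {87}, X ∖ U = {88, 89, 90, 91, 92} — both open, so U is clopen.
  U = {88, 89, 90, 91, 92}, X ∖ U = {87} — both open, so U is clopen.
  U = {87, 88, 89, 90, 91, 92}, X ∖ U = ∅ — both open, so U is clopen.
Nontrivial clopen(s) exist: e.g. {88, 89, 90, 91, 92}. So (X, τ) is disconnected.
Compute connected components by grouping points that agree on all clopens:
  component: {87}
  component: {88, 89, 90, 91, 92}


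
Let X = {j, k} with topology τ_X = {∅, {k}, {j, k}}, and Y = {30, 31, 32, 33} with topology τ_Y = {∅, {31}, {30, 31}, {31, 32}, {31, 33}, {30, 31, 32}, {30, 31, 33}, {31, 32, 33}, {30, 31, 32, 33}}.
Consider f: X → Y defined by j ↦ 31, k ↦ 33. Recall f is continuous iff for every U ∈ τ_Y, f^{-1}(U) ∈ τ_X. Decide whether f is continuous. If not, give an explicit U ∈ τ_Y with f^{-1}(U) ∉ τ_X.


f is NOT continuous.

Compute f^{-1}(U) for each U ∈ τ_Y:
  U = ∅: f^{-1}(U) = ∅ ∈ τ_X ✓.
  U = {31}: f^{-1}(U) = {j} ∉ τ_X ✗.
  U = {30, 31}: f^{-1}(U) = {j} ∉ τ_X ✗.
  U = {31, 32}: f^{-1}(U) = {j} ∉ τ_X ✗.
  U = {31, 33}: f^{-1}(U) = {j, k} ∈ τ_X ✓.
  U = {30, 31, 32}: f^{-1}(U) = {j} ∉ τ_X ✗.
  U = {30, 31, 33}: f^{-1}(U) = {j, k} ∈ τ_X ✓.
  U = {31, 32, 33}: f^{-1}(U) = {j, k} ∈ τ_X ✓.
  U = {30, 31, 32, 33}: f^{-1}(U) = {j, k} ∈ τ_X ✓.
Found U = {31} with f^{-1}(U) = {j} not in τ_X. Therefore f is NOT continuous.


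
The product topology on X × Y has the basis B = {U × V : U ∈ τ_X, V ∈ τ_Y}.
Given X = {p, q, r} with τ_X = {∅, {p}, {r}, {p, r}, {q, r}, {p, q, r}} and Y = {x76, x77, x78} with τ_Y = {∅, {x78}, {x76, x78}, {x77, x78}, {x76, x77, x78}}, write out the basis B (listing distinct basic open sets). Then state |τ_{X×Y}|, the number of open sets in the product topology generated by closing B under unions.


Basis B = {∅ × ∅, {p} × {x78}, {r} × {x78}, {p} × {x76, x78}, {p} × {x77, x78}, {p, r} × {x78}, {q, r} × {x78}, {r} × {x76, x78}, {r} × {x77, x78}, {p} × {x76, x77, x78}, {p, q, r} × {x78}, {r} × {x76, x77, x78}, {p, r} × {x76, x78}, {p, r} × {x77, x78}, {q, r} × {x76, x78}, {q, r} × {x77, x78}, {p, r} × {x76, x77, x78}, {p, q, r} × {x76, x78}, {p, q, r} × {x77, x78}, {q, r} × {x76, x77, x78}, {p, q, r} × {x76, x77, x78}}; |τ_{X×Y}| = 70.

Enumerate products U × V with U ∈ τ_X, V ∈ τ_Y (deduplicated):
  ∅ × ∅ = {} (∅)
  {p} × {x78} = {(p,x78)}
  {r} × {x78} = {(r,x78)}
  {p} × {x76, x78} = {(p,x76), (p,x78)}
  {p} × {x77, x78} = {(p,x77), (p,x78)}
  {p, r} × {x78} = {(p,x78), (r,x78)}
  {q, r} × {x78} = {(q,x78), (r,x78)}
  {r} × {x76, x78} = {(r,x76), (r,x78)}
  {r} × {x77, x78} = {(r,x77), (r,x78)}
  {p} × {x76, x77, x78} = {(p,x76), (p,x77), (p,x78)}
  {p, q, r} × {x78} = {(p,x78), (q,x78), (r,x78)}
  {r} × {x76, x77, x78} = {(r,x76), (r,x77), (r,x78)}
  {p, r} × {x76, x78} = {(p,x76), (p,x78), (r,x76), (r,x78)}
  {p, r} × {x77, x78} = {(p,x77), (p,x78), (r,x77), (r,x78)}
  {q, r} × {x76, x78} = {(q,x76), (q,x78), (r,x76), (r,x78)}
  {q, r} × {x77, x78} = {(q,x77), (q,x78), (r,x77), (r,x78)}
  {p, r} × {x76, x77, x78} = {(p,x76), (p,x77), (p,x78), (r,x76), (r,x77), (r,x78)}
  {p, q, r} × {x76, x78} = {(p,x76), (p,x78), (q,x76), (q,x78), (r,x76), (r,x78)}
  {p, q, r} × {x77, x78} = {(p,x77), (p,x78), (q,x77), (q,x78), (r,x77), (r,x78)}
  {q, r} × {x76, x77, x78} = {(q,x76), (q,x77), (q,x78), (r,x76), (r,x77), (r,x78)}
  {p, q, r} × {x76, x77, x78} = {(p,x76), (p,x77), (p,x78), (q,x76), (q,x77), (q,x78), (r,x76), (r,x77), (r,x78)}
These 21 distinct sets form the basis B.
Close under arbitrary unions to get τ_{X×Y}; counting gives |τ_{X×Y}| = 70.


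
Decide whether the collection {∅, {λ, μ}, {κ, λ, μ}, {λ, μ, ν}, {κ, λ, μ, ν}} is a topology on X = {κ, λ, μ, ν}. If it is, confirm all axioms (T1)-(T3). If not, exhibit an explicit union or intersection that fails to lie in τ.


τ IS a topology on X.

Axiom (T1): ∅ ∈ τ? Yes; X ∈ τ? Yes.
Axiom (T2/T3): check pairwise unions and intersections of members of τ.
All pairwise intersections and unions checked — each lies in τ. Therefore τ satisfies (T1), (T2), (T3): it IS a topology on X.


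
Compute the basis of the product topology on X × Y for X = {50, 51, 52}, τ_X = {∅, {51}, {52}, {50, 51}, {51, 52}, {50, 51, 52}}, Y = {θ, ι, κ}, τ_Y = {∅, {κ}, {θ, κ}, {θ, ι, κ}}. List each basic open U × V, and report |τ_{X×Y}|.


Basis B = {∅ × ∅, {51} × {κ}, {52} × {κ}, {50, 51} × {κ}, {51} × {θ, κ}, {51, 52} × {κ}, {52} × {θ, κ}, {50, 51, 52} × {κ}, {51} × {θ, ι, κ}, {52} × {θ, ι, κ}, {50, 51} × {θ, κ}, {51, 52} × {θ, κ}, {50, 51} × {θ, ι, κ}, {50, 51, 52} × {θ, κ}, {51, 52} × {θ, ι, κ}, {50, 51, 52} × {θ, ι, κ}}; |τ_{X×Y}| = 40.

Enumerate products U × V with U ∈ τ_X, V ∈ τ_Y (deduplicated):
  ∅ × ∅ = {} (∅)
  {51} × {κ} = {(51,κ)}
  {52} × {κ} = {(52,κ)}
  {50, 51} × {κ} = {(50,κ), (51,κ)}
  {51} × {θ, κ} = {(51,θ), (51,κ)}
  {51, 52} × {κ} = {(51,κ), (52,κ)}
  {52} × {θ, κ} = {(52,θ), (52,κ)}
  {50, 51, 52} × {κ} = {(50,κ), (51,κ), (52,κ)}
  {51} × {θ, ι, κ} = {(51,θ), (51,ι), (51,κ)}
  {52} × {θ, ι, κ} = {(52,θ), (52,ι), (52,κ)}
  {50, 51} × {θ, κ} = {(50,θ), (50,κ), (51,θ), (51,κ)}
  {51, 52} × {θ, κ} = {(51,θ), (51,κ), (52,θ), (52,κ)}
  {50, 51} × {θ, ι, κ} = {(50,θ), (50,ι), (50,κ), (51,θ), (51,ι), (51,κ)}
  {50, 51, 52} × {θ, κ} = {(50,θ), (50,κ), (51,θ), (51,κ), (52,θ), (52,κ)}
  {51, 52} × {θ, ι, κ} = {(51,θ), (51,ι), (51,κ), (52,θ), (52,ι), (52,κ)}
  {50, 51, 52} × {θ, ι, κ} = {(50,θ), (50,ι), (50,κ), (51,θ), (51,ι), (51,κ), (52,θ), (52,ι), (52,κ)}
These 16 distinct sets form the basis B.
Close under arbitrary unions to get τ_{X×Y}; counting gives |τ_{X×Y}| = 40.


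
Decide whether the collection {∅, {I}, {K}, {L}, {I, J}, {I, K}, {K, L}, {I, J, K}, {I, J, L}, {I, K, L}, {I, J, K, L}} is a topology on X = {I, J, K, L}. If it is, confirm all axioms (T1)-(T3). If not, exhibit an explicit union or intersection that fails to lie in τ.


τ is NOT a topology on X.

Axiom (T1): ∅ ∈ τ? Yes; X ∈ τ? Yes.
Axiom (T2/T3): check pairwise unions and intersections of members of τ.
Counterexample for (T2): {I} ∪ {L} = {I, L} ∉ τ. Therefore τ is NOT a topology.


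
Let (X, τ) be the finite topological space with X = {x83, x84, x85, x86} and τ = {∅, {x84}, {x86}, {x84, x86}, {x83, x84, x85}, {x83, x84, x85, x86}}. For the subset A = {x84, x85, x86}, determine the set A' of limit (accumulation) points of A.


A' = {x83, x85}

For each x ∈ X, list the open sets U ∈ τ with x ∈ U, then check whether U ∩ (A ∖ {x}) ≠ ∅ for every such U.
  x = x83: opens ∋ x are {x83, x84, x85}, {x83, x84, x85, x86}; each meets A ∖ {x83}, so x IS a limit point.
  x = x84: open {x84} ∋ x has {x84} ∩ (A ∖ {x84}) = ∅, so x is NOT a limit point.
  x = x85: opens ∋ x are {x83, x84, x85}, {x83, x84, x85, x86}; each meets A ∖ {x85}, so x IS a limit point.
  x = x86: open {x86} ∋ x has {x86} ∩ (A ∖ {x86}) = ∅, so x is NOT a limit point.
Collecting: A' = {x83, x85}.


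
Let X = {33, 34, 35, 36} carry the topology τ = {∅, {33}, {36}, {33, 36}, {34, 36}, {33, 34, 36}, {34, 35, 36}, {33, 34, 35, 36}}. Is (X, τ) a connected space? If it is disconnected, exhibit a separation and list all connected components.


(X, τ) is disconnected; components = [{33}, {34, 35, 36}].

Find clopen sets (U ∈ τ with X ∖ U ∈ τ):
  U = ∅, X ∖ U = {33, 34, 35, 36} — both open, so U is clopen.
  U = {33}, X ∖ U = {34, 35, 36} — both open, so U is clopen.
  U = {34, 35, 36}, X ∖ U = {33} — both open, so U is clopen.
  U = {33, 34, 35, 36}, X ∖ U = ∅ — both open, so U is clopen.
Nontrivial clopen(s) exist: e.g. {33}. So (X, τ) is disconnected.
Compute connected components by grouping points that agree on all clopens:
  component: {33}
  component: {34, 35, 36}


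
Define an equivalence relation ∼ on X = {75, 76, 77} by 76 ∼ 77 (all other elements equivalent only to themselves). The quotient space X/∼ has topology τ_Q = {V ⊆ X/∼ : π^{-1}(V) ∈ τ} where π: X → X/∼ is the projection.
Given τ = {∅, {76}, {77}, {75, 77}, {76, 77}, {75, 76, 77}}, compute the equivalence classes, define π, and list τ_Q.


X/∼ = {[75], [76=77]}; |τ_Q| = 3.

Equivalence classes: [75], [76=77].
Quotient map π: X → X/∼ sends 75 ↦ [75], 76 ↦ [76=77], 77 ↦ [76=77].
For each subset V ⊆ X/∼, compute π^{-1}(V) ⊆ X and check whether π^{-1}(V) ∈ τ. V is open in τ_Q iff π^{-1}(V) ∈ τ.
  V = {}: π^{-1}(V) = ∅ ∈ τ ✓.
  V = {[75]}: π^{-1}(V) = {75} ∉ τ ✗.
  V = {[76=77]}: π^{-1}(V) = {76, 77} ∈ τ ✓.
  V = {[75], [76=77]}: π^{-1}(V) = {75, 76, 77} ∈ τ ✓.
Open sets in the quotient: τ_Q = {{}, {[76=77]}, {[75], [76=77]}} (3 elements).


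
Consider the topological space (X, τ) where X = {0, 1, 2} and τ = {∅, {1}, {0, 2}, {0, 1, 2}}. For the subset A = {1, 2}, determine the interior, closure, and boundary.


int(A) = {1}, cl(A) = {0, 1, 2}, ∂A = {0, 2}.

Closed sets in (X, τ) are complements of opens:
  closed(X, τ) = {∅, {1}, {0, 2}, {0, 1, 2}}.
int(A) = ⋃ {U ∈ τ : U ⊆ A}. Opens contained in A: ∅, {1}.
Taking the union of these: int(A) = {1}.
cl(A) = ⋂ {C closed : A ⊆ C}. Closed sets containing A: {0, 1, 2}.
Intersecting these: cl(A) = {0, 1, 2}.
∂A = cl(A) ∖ int(A) = {0, 1, 2} ∖ {1} = {0, 2}.


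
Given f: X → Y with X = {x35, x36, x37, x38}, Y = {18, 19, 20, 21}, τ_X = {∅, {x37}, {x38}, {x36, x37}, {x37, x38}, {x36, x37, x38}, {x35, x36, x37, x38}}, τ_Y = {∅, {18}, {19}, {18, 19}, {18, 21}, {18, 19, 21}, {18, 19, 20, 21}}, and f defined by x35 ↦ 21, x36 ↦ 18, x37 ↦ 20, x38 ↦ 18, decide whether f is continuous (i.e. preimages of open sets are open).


f is NOT continuous.

Compute f^{-1}(U) for each U ∈ τ_Y:
  U = ∅: f^{-1}(U) = ∅ ∈ τ_X ✓.
  U = {18}: f^{-1}(U) = {x36, x38} ∉ τ_X ✗.
  U = {19}: f^{-1}(U) = ∅ ∈ τ_X ✓.
  U = {18, 19}: f^{-1}(U) = {x36, x38} ∉ τ_X ✗.
  U = {18, 21}: f^{-1}(U) = {x35, x36, x38} ∉ τ_X ✗.
  U = {18, 19, 21}: f^{-1}(U) = {x35, x36, x38} ∉ τ_X ✗.
  U = {18, 19, 20, 21}: f^{-1}(U) = {x35, x36, x37, x38} ∈ τ_X ✓.
Found U = {18} with f^{-1}(U) = {x36, x38} not in τ_X. Therefore f is NOT continuous.


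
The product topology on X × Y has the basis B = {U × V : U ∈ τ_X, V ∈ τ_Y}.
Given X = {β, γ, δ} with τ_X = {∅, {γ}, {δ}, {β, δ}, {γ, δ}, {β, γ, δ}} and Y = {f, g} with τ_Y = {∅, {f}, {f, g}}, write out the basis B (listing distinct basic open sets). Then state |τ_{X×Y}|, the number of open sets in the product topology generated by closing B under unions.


Basis B = {∅ × ∅, {γ} × {f}, {δ} × {f}, {β, δ} × {f}, {γ} × {f, g}, {γ, δ} × {f}, {δ} × {f, g}, {β, γ, δ} × {f}, {β, δ} × {f, g}, {γ, δ} × {f, g}, {β, γ, δ} × {f, g}}; |τ_{X×Y}| = 18.

Enumerate products U × V with U ∈ τ_X, V ∈ τ_Y (deduplicated):
  ∅ × ∅ = {} (∅)
  {γ} × {f} = {(γ,f)}
  {δ} × {f} = {(δ,f)}
  {β, δ} × {f} = {(β,f), (δ,f)}
  {γ} × {f, g} = {(γ,f), (γ,g)}
  {γ, δ} × {f} = {(γ,f), (δ,f)}
  {δ} × {f, g} = {(δ,f), (δ,g)}
  {β, γ, δ} × {f} = {(β,f), (γ,f), (δ,f)}
  {β, δ} × {f, g} = {(β,f), (β,g), (δ,f), (δ,g)}
  {γ, δ} × {f, g} = {(γ,f), (γ,g), (δ,f), (δ,g)}
  {β, γ, δ} × {f, g} = {(β,f), (β,g), (γ,f), (γ,g), (δ,f), (δ,g)}
These 11 distinct sets form the basis B.
Close under arbitrary unions to get τ_{X×Y}; counting gives |τ_{X×Y}| = 18.


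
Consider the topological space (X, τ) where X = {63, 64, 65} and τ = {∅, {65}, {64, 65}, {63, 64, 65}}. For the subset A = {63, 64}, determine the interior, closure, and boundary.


int(A) = ∅, cl(A) = {63, 64}, ∂A = {63, 64}.

Closed sets in (X, τ) are complements of opens:
  closed(X, τ) = {∅, {63}, {63, 64}, {63, 64, 65}}.
int(A) = ⋃ {U ∈ τ : U ⊆ A}. Opens contained in A: ∅.
Taking the union of these: int(A) = ∅.
cl(A) = ⋂ {C closed : A ⊆ C}. Closed sets containing A: {63, 64}, {63, 64, 65}.
Intersecting these: cl(A) = {63, 64}.
∂A = cl(A) ∖ int(A) = {63, 64} ∖ ∅ = {63, 64}.


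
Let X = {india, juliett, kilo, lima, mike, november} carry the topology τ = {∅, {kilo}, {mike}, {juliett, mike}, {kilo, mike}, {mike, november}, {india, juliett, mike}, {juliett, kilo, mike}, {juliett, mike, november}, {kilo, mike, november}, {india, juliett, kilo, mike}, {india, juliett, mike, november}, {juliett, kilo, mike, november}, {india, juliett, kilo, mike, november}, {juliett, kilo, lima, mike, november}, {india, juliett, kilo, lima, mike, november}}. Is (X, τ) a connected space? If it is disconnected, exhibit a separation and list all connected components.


(X, τ) is connected.

Find clopen sets (U ∈ τ with X ∖ U ∈ τ):
  U = ∅, X ∖ U = {india, juliett, kilo, lima, mike, november} — both open, so U is clopen.
  U = {india, juliett, kilo, lima, mike, november}, X ∖ U = ∅ — both open, so U is clopen.
Only trivial clopens (∅ and X) exist, so (X, τ) is connected.
Compute connected components by grouping points that agree on all clopens:
  component: {india, juliett, kilo, lima, mike, november}


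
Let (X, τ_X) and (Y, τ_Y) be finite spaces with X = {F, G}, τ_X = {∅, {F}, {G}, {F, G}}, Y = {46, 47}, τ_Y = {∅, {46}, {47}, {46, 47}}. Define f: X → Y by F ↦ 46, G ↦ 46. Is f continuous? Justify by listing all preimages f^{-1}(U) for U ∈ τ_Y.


f IS continuous.

Compute f^{-1}(U) for each U ∈ τ_Y:
  U = ∅: f^{-1}(U) = ∅ ∈ τ_X ✓.
  U = {46}: f^{-1}(U) = {F, G} ∈ τ_X ✓.
  U = {47}: f^{-1}(U) = ∅ ∈ τ_X ✓.
  U = {46, 47}: f^{-1}(U) = {F, G} ∈ τ_X ✓.
Every preimage lies in τ_X, so f IS continuous.


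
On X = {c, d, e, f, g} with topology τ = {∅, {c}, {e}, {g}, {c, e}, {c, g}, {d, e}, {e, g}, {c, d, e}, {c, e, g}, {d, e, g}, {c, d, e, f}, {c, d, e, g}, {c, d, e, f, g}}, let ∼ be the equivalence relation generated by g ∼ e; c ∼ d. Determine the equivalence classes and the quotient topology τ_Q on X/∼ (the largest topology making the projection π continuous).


X/∼ = {[c=d], [e=g], [f]}; |τ_Q| = 4.

Equivalence classes: [c=d], [e=g], [f].
Quotient map π: X → X/∼ sends c ↦ [c=d], d ↦ [c=d], e ↦ [e=g], f ↦ [f], g ↦ [e=g].
For each subset V ⊆ X/∼, compute π^{-1}(V) ⊆ X and check whether π^{-1}(V) ∈ τ. V is open in τ_Q iff π^{-1}(V) ∈ τ.
  V = {}: π^{-1}(V) = ∅ ∈ τ ✓.
  V = {[c=d]}: π^{-1}(V) = {c, d} ∉ τ ✗.
  V = {[e=g]}: π^{-1}(V) = {e, g} ∈ τ ✓.
  V = {[c=d], [e=g]}: π^{-1}(V) = {c, d, e, g} ∈ τ ✓.
  V = {[f]}: π^{-1}(V) = {f} ∉ τ ✗.
  V = {[c=d], [f]}: π^{-1}(V) = {c, d, f} ∉ τ ✗.
  V = {[e=g], [f]}: π^{-1}(V) = {e, f, g} ∉ τ ✗.
  V = {[c=d], [e=g], [f]}: π^{-1}(V) = {c, d, e, f, g} ∈ τ ✓.
Open sets in the quotient: τ_Q = {{}, {[e=g]}, {[c=d], [e=g]}, {[c=d], [e=g], [f]}} (4 elements).


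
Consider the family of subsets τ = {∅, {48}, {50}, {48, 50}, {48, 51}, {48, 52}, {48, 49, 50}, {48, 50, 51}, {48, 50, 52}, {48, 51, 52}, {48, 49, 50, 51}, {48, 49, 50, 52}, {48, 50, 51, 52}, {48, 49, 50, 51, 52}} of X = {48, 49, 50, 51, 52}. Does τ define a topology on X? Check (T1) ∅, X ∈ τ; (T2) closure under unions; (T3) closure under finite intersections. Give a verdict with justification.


τ IS a topology on X.

Axiom (T1): ∅ ∈ τ? Yes; X ∈ τ? Yes.
Axiom (T2/T3): check pairwise unions and intersections of members of τ.
All pairwise intersections and unions checked — each lies in τ. Therefore τ satisfies (T1), (T2), (T3): it IS a topology on X.


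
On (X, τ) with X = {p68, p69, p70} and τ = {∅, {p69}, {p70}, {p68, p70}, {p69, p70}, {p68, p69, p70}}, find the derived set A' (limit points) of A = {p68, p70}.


A' = {p68}

For each x ∈ X, list the open sets U ∈ τ with x ∈ U, then check whether U ∩ (A ∖ {x}) ≠ ∅ for every such U.
  x = p68: opens ∋ x are {p68, p70}, {p68, p69, p70}; each meets A ∖ {p68}, so x IS a limit point.
  x = p69: open {p69} ∋ x has {p69} ∩ (A ∖ {p69}) = ∅, so x is NOT a limit point.
  x = p70: open {p70} ∋ x has {p70} ∩ (A ∖ {p70}) = ∅, so x is NOT a limit point.
Collecting: A' = {p68}.


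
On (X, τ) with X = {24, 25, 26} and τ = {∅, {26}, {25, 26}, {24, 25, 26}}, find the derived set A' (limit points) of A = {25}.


A' = {24}

For each x ∈ X, list the open sets U ∈ τ with x ∈ U, then check whether U ∩ (A ∖ {x}) ≠ ∅ for every such U.
  x = 24: opens ∋ x are {24, 25, 26}; each meets A ∖ {24}, so x IS a limit point.
  x = 25: open {25, 26} ∋ x has {25, 26} ∩ (A ∖ {25}) = ∅, so x is NOT a limit point.
  x = 26: open {26} ∋ x has {26} ∩ (A ∖ {26}) = ∅, so x is NOT a limit point.
Collecting: A' = {24}.


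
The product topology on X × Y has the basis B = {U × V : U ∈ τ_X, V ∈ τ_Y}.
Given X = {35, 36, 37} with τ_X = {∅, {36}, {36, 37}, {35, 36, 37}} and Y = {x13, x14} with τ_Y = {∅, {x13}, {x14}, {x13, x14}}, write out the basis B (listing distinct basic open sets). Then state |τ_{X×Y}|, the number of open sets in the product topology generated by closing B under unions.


Basis B = {∅ × ∅, {36} × {x13}, {36} × {x14}, {36} × {x13, x14}, {36, 37} × {x13}, {36, 37} × {x14}, {35, 36, 37} × {x13}, {35, 36, 37} × {x14}, {36, 37} × {x13, x14}, {35, 36, 37} × {x13, x14}}; |τ_{X×Y}| = 16.

Enumerate products U × V with U ∈ τ_X, V ∈ τ_Y (deduplicated):
  ∅ × ∅ = {} (∅)
  {36} × {x13} = {(36,x13)}
  {36} × {x14} = {(36,x14)}
  {36} × {x13, x14} = {(36,x13), (36,x14)}
  {36, 37} × {x13} = {(36,x13), (37,x13)}
  {36, 37} × {x14} = {(36,x14), (37,x14)}
  {35, 36, 37} × {x13} = {(35,x13), (36,x13), (37,x13)}
  {35, 36, 37} × {x14} = {(35,x14), (36,x14), (37,x14)}
  {36, 37} × {x13, x14} = {(36,x13), (36,x14), (37,x13), (37,x14)}
  {35, 36, 37} × {x13, x14} = {(35,x13), (35,x14), (36,x13), (36,x14), (37,x13), (37,x14)}
These 10 distinct sets form the basis B.
Close under arbitrary unions to get τ_{X×Y}; counting gives |τ_{X×Y}| = 16.


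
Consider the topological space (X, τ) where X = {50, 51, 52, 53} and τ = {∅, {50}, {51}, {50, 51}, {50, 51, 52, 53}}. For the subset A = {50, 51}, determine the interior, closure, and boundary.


int(A) = {50, 51}, cl(A) = {50, 51, 52, 53}, ∂A = {52, 53}.

Closed sets in (X, τ) are complements of opens:
  closed(X, τ) = {∅, {52, 53}, {50, 52, 53}, {51, 52, 53}, {50, 51, 52, 53}}.
int(A) = ⋃ {U ∈ τ : U ⊆ A}. Opens contained in A: ∅, {50}, {51}, {50, 51}.
Taking the union of these: int(A) = {50, 51}.
cl(A) = ⋂ {C closed : A ⊆ C}. Closed sets containing A: {50, 51, 52, 53}.
Intersecting these: cl(A) = {50, 51, 52, 53}.
∂A = cl(A) ∖ int(A) = {50, 51, 52, 53} ∖ {50, 51} = {52, 53}.


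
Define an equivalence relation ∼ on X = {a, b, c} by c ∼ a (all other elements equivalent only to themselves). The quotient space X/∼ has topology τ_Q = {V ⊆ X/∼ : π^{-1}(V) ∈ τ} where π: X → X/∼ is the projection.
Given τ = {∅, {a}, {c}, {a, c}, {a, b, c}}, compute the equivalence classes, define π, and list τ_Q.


X/∼ = {[a=c], [b]}; |τ_Q| = 3.

Equivalence classes: [a=c], [b].
Quotient map π: X → X/∼ sends a ↦ [a=c], b ↦ [b], c ↦ [a=c].
For each subset V ⊆ X/∼, compute π^{-1}(V) ⊆ X and check whether π^{-1}(V) ∈ τ. V is open in τ_Q iff π^{-1}(V) ∈ τ.
  V = {}: π^{-1}(V) = ∅ ∈ τ ✓.
  V = {[a=c]}: π^{-1}(V) = {a, c} ∈ τ ✓.
  V = {[b]}: π^{-1}(V) = {b} ∉ τ ✗.
  V = {[a=c], [b]}: π^{-1}(V) = {a, b, c} ∈ τ ✓.
Open sets in the quotient: τ_Q = {{}, {[a=c]}, {[a=c], [b]}} (3 elements).


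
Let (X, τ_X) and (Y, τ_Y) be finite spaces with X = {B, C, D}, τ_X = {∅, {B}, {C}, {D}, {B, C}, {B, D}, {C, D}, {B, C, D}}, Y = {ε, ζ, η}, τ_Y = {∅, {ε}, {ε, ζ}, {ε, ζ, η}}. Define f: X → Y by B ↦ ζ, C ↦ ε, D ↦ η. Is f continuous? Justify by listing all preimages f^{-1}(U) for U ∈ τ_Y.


f IS continuous.

Compute f^{-1}(U) for each U ∈ τ_Y:
  U = ∅: f^{-1}(U) = ∅ ∈ τ_X ✓.
  U = {ε}: f^{-1}(U) = {C} ∈ τ_X ✓.
  U = {ε, ζ}: f^{-1}(U) = {B, C} ∈ τ_X ✓.
  U = {ε, ζ, η}: f^{-1}(U) = {B, C, D} ∈ τ_X ✓.
Every preimage lies in τ_X, so f IS continuous.


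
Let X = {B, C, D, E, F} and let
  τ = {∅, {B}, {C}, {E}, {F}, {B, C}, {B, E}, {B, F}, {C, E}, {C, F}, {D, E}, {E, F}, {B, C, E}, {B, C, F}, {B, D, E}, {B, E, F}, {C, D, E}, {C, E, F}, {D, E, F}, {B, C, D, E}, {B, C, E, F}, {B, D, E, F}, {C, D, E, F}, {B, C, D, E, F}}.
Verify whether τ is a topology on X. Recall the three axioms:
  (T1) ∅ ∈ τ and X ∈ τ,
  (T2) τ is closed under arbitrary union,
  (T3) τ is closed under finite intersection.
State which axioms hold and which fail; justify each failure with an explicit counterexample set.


τ IS a topology on X.

Axiom (T1): ∅ ∈ τ? Yes; X ∈ τ? Yes.
Axiom (T2/T3): check pairwise unions and intersections of members of τ.
All pairwise intersections and unions checked — each lies in τ. Therefore τ satisfies (T1), (T2), (T3): it IS a topology on X.


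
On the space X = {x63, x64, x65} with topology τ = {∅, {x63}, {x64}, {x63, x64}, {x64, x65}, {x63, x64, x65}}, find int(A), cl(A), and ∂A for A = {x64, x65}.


int(A) = {x64, x65}, cl(A) = {x64, x65}, ∂A = ∅.

Closed sets in (X, τ) are complements of opens:
  closed(X, τ) = {∅, {x63}, {x65}, {x63, x65}, {x64, x65}, {x63, x64, x65}}.
int(A) = ⋃ {U ∈ τ : U ⊆ A}. Opens contained in A: ∅, {x64}, {x64, x65}.
Taking the union of these: int(A) = {x64, x65}.
cl(A) = ⋂ {C closed : A ⊆ C}. Closed sets containing A: {x64, x65}, {x63, x64, x65}.
Intersecting these: cl(A) = {x64, x65}.
∂A = cl(A) ∖ int(A) = {x64, x65} ∖ {x64, x65} = ∅.


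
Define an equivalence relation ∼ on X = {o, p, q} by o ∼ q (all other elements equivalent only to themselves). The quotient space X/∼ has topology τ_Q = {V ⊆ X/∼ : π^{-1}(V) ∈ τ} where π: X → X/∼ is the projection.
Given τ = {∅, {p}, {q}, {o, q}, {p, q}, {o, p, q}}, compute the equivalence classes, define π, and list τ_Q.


X/∼ = {[o=q], [p]}; |τ_Q| = 4.

Equivalence classes: [o=q], [p].
Quotient map π: X → X/∼ sends o ↦ [o=q], p ↦ [p], q ↦ [o=q].
For each subset V ⊆ X/∼, compute π^{-1}(V) ⊆ X and check whether π^{-1}(V) ∈ τ. V is open in τ_Q iff π^{-1}(V) ∈ τ.
  V = {}: π^{-1}(V) = ∅ ∈ τ ✓.
  V = {[o=q]}: π^{-1}(V) = {o, q} ∈ τ ✓.
  V = {[p]}: π^{-1}(V) = {p} ∈ τ ✓.
  V = {[o=q], [p]}: π^{-1}(V) = {o, p, q} ∈ τ ✓.
Open sets in the quotient: τ_Q = {{}, {[o=q]}, {[p]}, {[o=q], [p]}} (4 elements).


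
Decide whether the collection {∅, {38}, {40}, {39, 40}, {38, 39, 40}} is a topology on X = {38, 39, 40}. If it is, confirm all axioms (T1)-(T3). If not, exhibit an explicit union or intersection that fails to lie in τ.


τ is NOT a topology on X.

Axiom (T1): ∅ ∈ τ? Yes; X ∈ τ? Yes.
Axiom (T2/T3): check pairwise unions and intersections of members of τ.
Counterexample for (T2): {38} ∪ {40} = {38, 40} ∉ τ. Therefore τ is NOT a topology.


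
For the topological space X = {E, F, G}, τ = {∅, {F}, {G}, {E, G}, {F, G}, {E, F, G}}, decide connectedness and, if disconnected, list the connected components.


(X, τ) is disconnected; components = [{F}, {E, G}].

Find clopen sets (U ∈ τ with X ∖ U ∈ τ):
  U = ∅, X ∖ U = {E, F, G} — both open, so U is clopen.
  U = {F}, X ∖ U = {E, G} — both open, so U is clopen.
  U = {E, G}, X ∖ U = {F} — both open, so U is clopen.
  U = {E, F, G}, X ∖ U = ∅ — both open, so U is clopen.
Nontrivial clopen(s) exist: e.g. {F}. So (X, τ) is disconnected.
Compute connected components by grouping points that agree on all clopens:
  component: {F}
  component: {E, G}


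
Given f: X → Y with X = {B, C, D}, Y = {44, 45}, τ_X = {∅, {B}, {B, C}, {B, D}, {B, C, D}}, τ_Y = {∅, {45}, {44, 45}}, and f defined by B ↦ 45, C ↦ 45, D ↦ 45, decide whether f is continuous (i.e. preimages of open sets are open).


f IS continuous.

Compute f^{-1}(U) for each U ∈ τ_Y:
  U = ∅: f^{-1}(U) = ∅ ∈ τ_X ✓.
  U = {45}: f^{-1}(U) = {B, C, D} ∈ τ_X ✓.
  U = {44, 45}: f^{-1}(U) = {B, C, D} ∈ τ_X ✓.
Every preimage lies in τ_X, so f IS continuous.


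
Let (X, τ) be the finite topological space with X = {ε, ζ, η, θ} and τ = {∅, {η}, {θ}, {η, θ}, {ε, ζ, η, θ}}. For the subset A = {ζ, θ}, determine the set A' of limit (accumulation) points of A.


A' = {ε, ζ}

For each x ∈ X, list the open sets U ∈ τ with x ∈ U, then check whether U ∩ (A ∖ {x}) ≠ ∅ for every such U.
  x = ε: opens ∋ x are {ε, ζ, η, θ}; each meets A ∖ {ε}, so x IS a limit point.
  x = ζ: opens ∋ x are {ε, ζ, η, θ}; each meets A ∖ {ζ}, so x IS a limit point.
  x = η: open {η} ∋ x has {η} ∩ (A ∖ {η}) = ∅, so x is NOT a limit point.
  x = θ: open {θ} ∋ x has {θ} ∩ (A ∖ {θ}) = ∅, so x is NOT a limit point.
Collecting: A' = {ε, ζ}.


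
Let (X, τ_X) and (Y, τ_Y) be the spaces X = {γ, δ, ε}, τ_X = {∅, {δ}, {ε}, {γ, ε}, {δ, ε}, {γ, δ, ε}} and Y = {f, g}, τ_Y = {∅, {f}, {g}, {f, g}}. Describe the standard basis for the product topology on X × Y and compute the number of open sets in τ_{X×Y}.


Basis B = {∅ × ∅, {δ} × {f}, {δ} × {g}, {ε} × {f}, {ε} × {g}, {γ, ε} × {f}, {γ, ε} × {g}, {δ} × {f, g}, {δ, ε} × {f}, {δ, ε} × {g}, {ε} × {f, g}, {γ, δ, ε} × {f}, {γ, δ, ε} × {g}, {γ, ε} × {f, g}, {δ, ε} × {f, g}, {γ, δ, ε} × {f, g}}; |τ_{X×Y}| = 36.

Enumerate products U × V with U ∈ τ_X, V ∈ τ_Y (deduplicated):
  ∅ × ∅ = {} (∅)
  {δ} × {f} = {(δ,f)}
  {δ} × {g} = {(δ,g)}
  {ε} × {f} = {(ε,f)}
  {ε} × {g} = {(ε,g)}
  {γ, ε} × {f} = {(γ,f), (ε,f)}
  {γ, ε} × {g} = {(γ,g), (ε,g)}
  {δ} × {f, g} = {(δ,f), (δ,g)}
  {δ, ε} × {f} = {(δ,f), (ε,f)}
  {δ, ε} × {g} = {(δ,g), (ε,g)}
  {ε} × {f, g} = {(ε,f), (ε,g)}
  {γ, δ, ε} × {f} = {(γ,f), (δ,f), (ε,f)}
  {γ, δ, ε} × {g} = {(γ,g), (δ,g), (ε,g)}
  {γ, ε} × {f, g} = {(γ,f), (γ,g), (ε,f), (ε,g)}
  {δ, ε} × {f, g} = {(δ,f), (δ,g), (ε,f), (ε,g)}
  {γ, δ, ε} × {f, g} = {(γ,f), (γ,g), (δ,f), (δ,g), (ε,f), (ε,g)}
These 16 distinct sets form the basis B.
Close under arbitrary unions to get τ_{X×Y}; counting gives |τ_{X×Y}| = 36.


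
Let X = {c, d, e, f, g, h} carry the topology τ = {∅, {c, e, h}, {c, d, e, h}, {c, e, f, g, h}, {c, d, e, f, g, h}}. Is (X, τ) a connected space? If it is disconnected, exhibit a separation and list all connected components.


(X, τ) is connected.

Find clopen sets (U ∈ τ with X ∖ U ∈ τ):
  U = ∅, X ∖ U = {c, d, e, f, g, h} — both open, so U is clopen.
  U = {c, d, e, f, g, h}, X ∖ U = ∅ — both open, so U is clopen.
Only trivial clopens (∅ and X) exist, so (X, τ) is connected.
Compute connected components by grouping points that agree on all clopens:
  component: {c, d, e, f, g, h}


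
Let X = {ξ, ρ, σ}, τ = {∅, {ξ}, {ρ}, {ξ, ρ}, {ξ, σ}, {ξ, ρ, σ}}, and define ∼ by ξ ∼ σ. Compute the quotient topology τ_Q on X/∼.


X/∼ = {[ξ=σ], [ρ]}; |τ_Q| = 4.

Equivalence classes: [ξ=σ], [ρ].
Quotient map π: X → X/∼ sends ξ ↦ [ξ=σ], ρ ↦ [ρ], σ ↦ [ξ=σ].
For each subset V ⊆ X/∼, compute π^{-1}(V) ⊆ X and check whether π^{-1}(V) ∈ τ. V is open in τ_Q iff π^{-1}(V) ∈ τ.
  V = {}: π^{-1}(V) = ∅ ∈ τ ✓.
  V = {[ξ=σ]}: π^{-1}(V) = {ξ, σ} ∈ τ ✓.
  V = {[ρ]}: π^{-1}(V) = {ρ} ∈ τ ✓.
  V = {[ξ=σ], [ρ]}: π^{-1}(V) = {ξ, ρ, σ} ∈ τ ✓.
Open sets in the quotient: τ_Q = {{}, {[ξ=σ]}, {[ρ]}, {[ξ=σ], [ρ]}} (4 elements).


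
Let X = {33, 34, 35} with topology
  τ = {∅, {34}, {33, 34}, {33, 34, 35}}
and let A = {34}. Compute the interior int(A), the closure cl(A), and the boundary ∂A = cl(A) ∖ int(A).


int(A) = {34}, cl(A) = {33, 34, 35}, ∂A = {33, 35}.

Closed sets in (X, τ) are complements of opens:
  closed(X, τ) = {∅, {35}, {33, 35}, {33, 34, 35}}.
int(A) = ⋃ {U ∈ τ : U ⊆ A}. Opens contained in A: ∅, {34}.
Taking the union of these: int(A) = {34}.
cl(A) = ⋂ {C closed : A ⊆ C}. Closed sets containing A: {33, 34, 35}.
Intersecting these: cl(A) = {33, 34, 35}.
∂A = cl(A) ∖ int(A) = {33, 34, 35} ∖ {34} = {33, 35}.


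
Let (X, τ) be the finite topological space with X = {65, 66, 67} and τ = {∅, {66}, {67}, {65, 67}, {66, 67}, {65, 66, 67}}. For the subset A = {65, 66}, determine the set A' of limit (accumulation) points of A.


A' = ∅

For each x ∈ X, list the open sets U ∈ τ with x ∈ U, then check whether U ∩ (A ∖ {x}) ≠ ∅ for every such U.
  x = 65: open {65, 67} ∋ x has {65, 67} ∩ (A ∖ {65}) = ∅, so x is NOT a limit point.
  x = 66: open {66} ∋ x has {66} ∩ (A ∖ {66}) = ∅, so x is NOT a limit point.
  x = 67: open {67} ∋ x has {67} ∩ (A ∖ {67}) = ∅, so x is NOT a limit point.
Collecting: A' = ∅.


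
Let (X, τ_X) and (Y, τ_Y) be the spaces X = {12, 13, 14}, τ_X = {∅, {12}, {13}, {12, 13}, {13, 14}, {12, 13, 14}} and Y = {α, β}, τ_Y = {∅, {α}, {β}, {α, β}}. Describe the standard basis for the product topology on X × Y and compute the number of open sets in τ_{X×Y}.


Basis B = {∅ × ∅, {12} × {α}, {12} × {β}, {13} × {α}, {13} × {β}, {12} × {α, β}, {12, 13} × {α}, {12, 13} × {β}, {13} × {α, β}, {13, 14} × {α}, {13, 14} × {β}, {12, 13, 14} × {α}, {12, 13, 14} × {β}, {12, 13} × {α, β}, {13, 14} × {α, β}, {12, 13, 14} × {α, β}}; |τ_{X×Y}| = 36.

Enumerate products U × V with U ∈ τ_X, V ∈ τ_Y (deduplicated):
  ∅ × ∅ = {} (∅)
  {12} × {α} = {(12,α)}
  {12} × {β} = {(12,β)}
  {13} × {α} = {(13,α)}
  {13} × {β} = {(13,β)}
  {12} × {α, β} = {(12,α), (12,β)}
  {12, 13} × {α} = {(12,α), (13,α)}
  {12, 13} × {β} = {(12,β), (13,β)}
  {13} × {α, β} = {(13,α), (13,β)}
  {13, 14} × {α} = {(13,α), (14,α)}
  {13, 14} × {β} = {(13,β), (14,β)}
  {12, 13, 14} × {α} = {(12,α), (13,α), (14,α)}
  {12, 13, 14} × {β} = {(12,β), (13,β), (14,β)}
  {12, 13} × {α, β} = {(12,α), (12,β), (13,α), (13,β)}
  {13, 14} × {α, β} = {(13,α), (13,β), (14,α), (14,β)}
  {12, 13, 14} × {α, β} = {(12,α), (12,β), (13,α), (13,β), (14,α), (14,β)}
These 16 distinct sets form the basis B.
Close under arbitrary unions to get τ_{X×Y}; counting gives |τ_{X×Y}| = 36.
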